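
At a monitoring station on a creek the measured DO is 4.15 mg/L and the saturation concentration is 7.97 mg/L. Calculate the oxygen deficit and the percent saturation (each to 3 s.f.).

D = C_s − C = 7.97 − 4.15 = 3.82 mg/L.
% saturation = 4.15/7.97 × 100 = 52.1 %.

D ≈ 3.82 mg/L; 52.1 % saturation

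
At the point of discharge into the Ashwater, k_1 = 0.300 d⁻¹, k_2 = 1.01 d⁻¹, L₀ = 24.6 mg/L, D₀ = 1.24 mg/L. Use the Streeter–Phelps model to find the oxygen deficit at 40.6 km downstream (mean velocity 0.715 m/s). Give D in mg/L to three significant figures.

D ≈ 3.82 mg/L

Travel time t = x/v = 40.6 km / (0.715 m/s) = 40600 m / 0.715 m/s = 56780 s = 0.6572 d.
k_1 L₀/(k_2−k_1) = 0.300×24.6/(1.01−0.300) = 7.380/0.7100 = 10.39 mg/L.
e^(−k_1 t) = e^(−0.300×0.6572) = 0.8211; e^(−k_2 t) = e^(−1.01×0.6572) = 0.5149.
D = 10.39 × (0.8211 − 0.5149) + 1.24 × 0.5149 = 3.182 + 0.6385 = 3.821 mg/L.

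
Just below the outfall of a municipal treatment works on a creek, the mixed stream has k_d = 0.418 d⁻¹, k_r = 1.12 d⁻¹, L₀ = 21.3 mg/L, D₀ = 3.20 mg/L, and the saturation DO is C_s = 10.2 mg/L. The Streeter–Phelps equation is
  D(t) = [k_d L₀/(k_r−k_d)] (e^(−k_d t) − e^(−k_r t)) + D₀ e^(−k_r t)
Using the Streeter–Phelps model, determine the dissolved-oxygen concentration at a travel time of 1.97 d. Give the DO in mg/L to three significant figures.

k_d L₀/(k_r−k_d) = 0.418×21.3/(1.12−0.418) = 8.903/0.7020 = 12.68 mg/L.
e^(−k_d t) = e^(−0.418×1.970) = 0.4389; e^(−k_r t) = e^(−1.12×1.970) = 0.1101.
D = 12.68 × (0.4389 − 0.1101) + 3.20 × 0.1101 = 4.170 + 0.3523 = 4.523 mg/L.
DO = C_s − D = 10.2 − 4.523 = 5.677 mg/L.

DO ≈ 5.68 mg/L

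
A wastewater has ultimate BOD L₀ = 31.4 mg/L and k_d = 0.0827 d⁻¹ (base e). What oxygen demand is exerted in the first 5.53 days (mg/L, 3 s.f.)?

y_t = L₀(1 − e^(−k_d t)) = 31.4 × (1 − e^(−0.0827×5.53))
= 31.4 × (1 − 0.6330) = 31.4 × 0.3670 = 11.52 mg/L.

y ≈ 11.5 mg/L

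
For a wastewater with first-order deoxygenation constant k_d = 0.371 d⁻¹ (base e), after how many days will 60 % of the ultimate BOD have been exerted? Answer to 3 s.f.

t ≈ 2.47 d

y/L₀ = 1 − e^(−k_d t) = 0.60 ⇒ e^(−k_d t) = 0.400
t = −ln(0.400) / 0.371 = 0.9163 / 0.371 = 2.470 d.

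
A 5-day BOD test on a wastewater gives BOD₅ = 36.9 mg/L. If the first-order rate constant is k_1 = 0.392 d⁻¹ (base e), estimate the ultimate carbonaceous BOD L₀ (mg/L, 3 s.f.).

L₀ ≈ 42.9 mg/L

BOD₅ = L₀(1 − e^(−5k_1)) ⇒ L₀ = BOD₅ / (1 − e^(−5×0.392))
= 36.9 / (1 − 0.1409) = 36.9 / 0.8591 = 42.95 mg/L.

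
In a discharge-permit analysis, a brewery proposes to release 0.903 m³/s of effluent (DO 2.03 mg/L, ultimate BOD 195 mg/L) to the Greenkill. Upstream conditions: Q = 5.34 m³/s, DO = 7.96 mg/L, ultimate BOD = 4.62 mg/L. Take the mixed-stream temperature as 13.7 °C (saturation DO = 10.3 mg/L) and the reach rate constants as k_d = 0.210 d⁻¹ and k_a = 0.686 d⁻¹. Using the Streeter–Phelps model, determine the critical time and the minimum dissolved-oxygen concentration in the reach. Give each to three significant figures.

Mixed DO = (5.34×7.96 + 0.903×2.03)/(5.34+0.903) = 44.34/6.243 = 7.102 mg/L.
Mixed L₀ = (5.34×4.62 + 0.903×195)/(6.243) = 200.8/6.243 = 32.16 mg/L.
Initial deficit D₀ = C_s − DO₀ = 10.3 − 7.102 = 3.198 mg/L.
t_c = (1/0.4760) ln[(0.686/0.210)(1 − 3.198×0.4760/(0.210×32.16))] = 2.101 × ln(2.530) = 1.950 d.
D_c = (0.210/0.686) × 32.16 × e^(−0.210×1.950) = 0.3061 × 32.16 × 0.6639 = 6.536 mg/L.
Minimum DO = 10.3 − 6.536 = 3.764 mg/L.

t_c ≈ 1.95 d; minimum DO ≈ 3.76 mg/L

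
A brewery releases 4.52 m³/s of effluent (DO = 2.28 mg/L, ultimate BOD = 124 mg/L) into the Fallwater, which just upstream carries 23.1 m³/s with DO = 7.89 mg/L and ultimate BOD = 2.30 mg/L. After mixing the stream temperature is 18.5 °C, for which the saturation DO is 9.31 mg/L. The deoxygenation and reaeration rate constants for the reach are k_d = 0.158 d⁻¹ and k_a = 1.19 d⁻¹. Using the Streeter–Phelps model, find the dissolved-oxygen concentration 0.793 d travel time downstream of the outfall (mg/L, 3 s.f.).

Mixed DO = (23.1×7.89 + 4.52×2.28)/(23.1+4.52) = 192.6/27.62 = 6.972 mg/L.
Mixed L₀ = (23.1×2.30 + 4.52×124)/(27.62) = 613.6/27.62 = 22.22 mg/L.
Initial deficit D₀ = C_s − DO₀ = 9.31 − 6.972 = 2.338 mg/L.
D(0.793) = [0.158×22.22/(1.19−0.158)](e^(−0.158×0.793) − e^(−1.19×0.793)) + 2.338 e^(−1.19×0.793)
= 3.401 × (0.8822 − 0.3892) + 2.338 × 0.3892 = 2.587 mg/L.
DO = 9.31 − 2.587 = 6.723 mg/L.

DO ≈ 6.72 mg/L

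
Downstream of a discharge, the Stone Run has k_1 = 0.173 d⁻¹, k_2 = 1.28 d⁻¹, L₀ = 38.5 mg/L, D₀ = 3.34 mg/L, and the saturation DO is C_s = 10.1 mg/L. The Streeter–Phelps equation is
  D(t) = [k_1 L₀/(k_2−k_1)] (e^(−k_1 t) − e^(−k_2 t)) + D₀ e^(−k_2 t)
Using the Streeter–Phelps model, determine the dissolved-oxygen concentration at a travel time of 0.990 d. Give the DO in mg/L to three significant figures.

k_1 L₀/(k_2−k_1) = 0.173×38.5/(1.28−0.173) = 6.660/1.107 = 6.017 mg/L.
e^(−k_1 t) = e^(−0.173×0.9900) = 0.8426; e^(−k_2 t) = e^(−1.28×0.9900) = 0.2816.
D = 6.017 × (0.8426 − 0.2816) + 3.34 × 0.2816 = 3.375 + 0.9406 = 4.316 mg/L.
DO = C_s − D = 10.1 − 4.316 = 5.784 mg/L.

DO ≈ 5.78 mg/L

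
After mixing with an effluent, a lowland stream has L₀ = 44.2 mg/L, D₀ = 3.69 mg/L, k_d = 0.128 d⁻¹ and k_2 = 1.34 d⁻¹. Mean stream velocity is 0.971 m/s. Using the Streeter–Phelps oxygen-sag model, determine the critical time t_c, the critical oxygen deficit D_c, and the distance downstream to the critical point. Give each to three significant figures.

t_c ≈ 0.648 d; D_c ≈ 3.89 mg/L; x_c ≈ 54.4 km

t_c = [1/(k_2−k_d)] ln[(k_2/k_d)(1 − D₀(k_2−k_d)/(k_d L₀))]
= [1/(1.34−0.128)] ln[(1.34/0.128)(1 − 3.69×1.212/(0.128×44.2))]
= (1/1.212) ln[10.47 × 0.2095] = 0.8251 × ln(2.193) = 0.8251 × 0.7854 = 0.6480 d.
D_c = (k_d/k_2) L₀ e^(−k_d t_c) = (0.128/1.34) × 44.2 × e^(−0.128×0.6480) = 0.09552 × 44.2 × 0.9204 = 3.886 mg/L.
x_c = v t_c = 0.971 m/s × 0.6480 d × 86400 s/d = 54370 m ≈ 54.4 km.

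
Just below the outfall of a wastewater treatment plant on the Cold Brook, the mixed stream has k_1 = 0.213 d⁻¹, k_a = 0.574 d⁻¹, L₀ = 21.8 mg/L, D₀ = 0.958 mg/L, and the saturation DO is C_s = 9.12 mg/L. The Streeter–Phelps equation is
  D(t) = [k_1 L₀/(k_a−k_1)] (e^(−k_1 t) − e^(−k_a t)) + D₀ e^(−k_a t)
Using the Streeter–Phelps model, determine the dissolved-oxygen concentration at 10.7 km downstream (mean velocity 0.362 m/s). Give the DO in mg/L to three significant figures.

Travel time t = x/v = 10.7 km / (0.362 m/s) = 10700 m / 0.362 m/s = 29560 s = 0.3421 d.
k_1 L₀/(k_a−k_1) = 0.213×21.8/(0.574−0.213) = 4.643/0.3610 = 12.86 mg/L.
e^(−k_1 t) = e^(−0.213×0.3421) = 0.9297; e^(−k_a t) = e^(−0.574×0.3421) = 0.8217.
D = 12.86 × (0.9297 − 0.8217) + 0.958 × 0.8217 = 1.389 + 0.7872 = 2.177 mg/L.
DO = C_s − D = 9.12 − 2.177 = 6.943 mg/L.

DO ≈ 6.94 mg/L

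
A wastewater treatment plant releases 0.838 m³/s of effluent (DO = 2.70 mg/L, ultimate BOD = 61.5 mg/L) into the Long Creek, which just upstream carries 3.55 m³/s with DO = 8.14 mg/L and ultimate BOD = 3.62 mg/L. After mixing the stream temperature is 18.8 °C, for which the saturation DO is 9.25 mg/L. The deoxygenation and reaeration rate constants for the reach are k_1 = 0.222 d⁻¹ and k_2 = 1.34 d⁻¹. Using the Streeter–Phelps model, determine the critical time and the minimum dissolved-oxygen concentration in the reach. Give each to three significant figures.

Mixed DO = (3.55×8.14 + 0.838×2.70)/(3.55+0.838) = 31.16/4.388 = 7.101 mg/L.
Mixed L₀ = (3.55×3.62 + 0.838×61.5)/(4.388) = 64.39/4.388 = 14.67 mg/L.
Initial deficit D₀ = C_s − DO₀ = 9.25 − 7.101 = 2.149 mg/L.
t_c = (1/1.118) ln[(1.34/0.222)(1 − 2.149×1.118/(0.222×14.67))] = 0.8945 × ln(1.584) = 0.4116 d.
D_c = (0.222/1.34) × 14.67 × e^(−0.222×0.4116) = 0.1657 × 14.67 × 0.9127 = 2.219 mg/L.
Minimum DO = 9.25 − 2.219 = 7.031 mg/L.

t_c ≈ 0.412 d; minimum DO ≈ 7.03 mg/L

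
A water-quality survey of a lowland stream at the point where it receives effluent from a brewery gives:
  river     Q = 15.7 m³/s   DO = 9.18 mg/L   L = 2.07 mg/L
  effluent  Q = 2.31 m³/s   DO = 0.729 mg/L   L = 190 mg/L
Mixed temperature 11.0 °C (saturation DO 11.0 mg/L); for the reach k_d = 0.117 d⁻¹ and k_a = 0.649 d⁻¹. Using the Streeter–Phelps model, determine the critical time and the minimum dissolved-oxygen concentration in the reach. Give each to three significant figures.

t_c ≈ 1.90 d; minimum DO ≈ 7.22 mg/L

Mixed DO = (15.7×9.18 + 2.31×0.729)/(15.7+2.31) = 145.8/18.01 = 8.096 mg/L.
Mixed L₀ = (15.7×2.07 + 2.31×190)/(18.01) = 471.4/18.01 = 26.17 mg/L.
Initial deficit D₀ = C_s − DO₀ = 11.0 − 8.096 = 2.904 mg/L.
t_c = (1/0.5320) ln[(0.649/0.117)(1 − 2.904×0.5320/(0.117×26.17))] = 1.880 × ln(2.749) = 1.901 d.
D_c = (0.117/0.649) × 26.17 × e^(−0.117×1.901) = 0.1803 × 26.17 × 0.8006 = 3.778 mg/L.
Minimum DO = 11.0 − 3.778 = 7.222 mg/L.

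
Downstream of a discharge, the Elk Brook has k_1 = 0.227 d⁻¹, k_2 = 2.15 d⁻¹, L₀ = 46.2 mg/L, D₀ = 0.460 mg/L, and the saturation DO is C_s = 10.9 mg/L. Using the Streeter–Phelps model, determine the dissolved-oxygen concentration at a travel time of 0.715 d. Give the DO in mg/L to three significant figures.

DO ≈ 7.34 mg/L

k_1 L₀/(k_2−k_1) = 0.227×46.2/(2.15−0.227) = 10.49/1.923 = 5.454 mg/L.
e^(−k_1 t) = e^(−0.227×0.7150) = 0.8502; e^(−k_2 t) = e^(−2.15×0.7150) = 0.2150.
D = 5.454 × (0.8502 − 0.2150) + 0.460 × 0.2150 = 3.464 + 0.09889 = 3.563 mg/L.
DO = C_s − D = 10.9 − 3.563 = 7.337 mg/L.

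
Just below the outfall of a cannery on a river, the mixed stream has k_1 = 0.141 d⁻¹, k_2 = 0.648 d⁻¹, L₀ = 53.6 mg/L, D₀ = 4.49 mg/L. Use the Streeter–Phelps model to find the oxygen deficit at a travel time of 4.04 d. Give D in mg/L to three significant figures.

D ≈ 7.67 mg/L

k_1 L₀/(k_2−k_1) = 0.141×53.6/(0.648−0.141) = 7.558/0.5070 = 14.91 mg/L.
e^(−k_1 t) = e^(−0.141×4.040) = 0.5657; e^(−k_2 t) = e^(−0.648×4.040) = 0.07295.
D = 14.91 × (0.5657 − 0.07295) + 4.49 × 0.07295 = 7.346 + 0.3276 = 7.673 mg/L.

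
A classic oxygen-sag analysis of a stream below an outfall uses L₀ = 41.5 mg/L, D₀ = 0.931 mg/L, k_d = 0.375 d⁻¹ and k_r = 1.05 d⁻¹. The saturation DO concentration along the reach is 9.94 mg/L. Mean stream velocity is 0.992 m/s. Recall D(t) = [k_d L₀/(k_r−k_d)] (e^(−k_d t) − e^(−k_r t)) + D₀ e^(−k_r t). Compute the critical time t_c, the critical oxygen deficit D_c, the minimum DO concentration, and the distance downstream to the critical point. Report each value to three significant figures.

t_c ≈ 1.46 d; D_c ≈ 8.56 mg/L; min DO ≈ 1.38 mg/L; x_c ≈ 126 km

t_c = [1/(k_r−k_d)] ln[(k_r/k_d)(1 − D₀(k_r−k_d)/(k_d L₀))]
= [1/(1.05−0.375)] ln[(1.05/0.375)(1 − 0.931×0.6750/(0.375×41.5))]
= (1/0.6750) ln[2.800 × 0.9596] = 1.481 × ln(2.687) = 1.481 × 0.9884 = 1.464 d.
D_c = (k_d/k_r) L₀ e^(−k_d t_c) = (0.375/1.05) × 41.5 × e^(−0.375×1.464) = 0.3571 × 41.5 × 0.5775 = 8.559 mg/L.
Minimum DO = C_s − D_c = 9.94 − 8.559 = 1.381 mg/L.
x_c = v t_c = 0.992 m/s × 1.464 d × 86400 s/d = 125500 m ≈ 126 km.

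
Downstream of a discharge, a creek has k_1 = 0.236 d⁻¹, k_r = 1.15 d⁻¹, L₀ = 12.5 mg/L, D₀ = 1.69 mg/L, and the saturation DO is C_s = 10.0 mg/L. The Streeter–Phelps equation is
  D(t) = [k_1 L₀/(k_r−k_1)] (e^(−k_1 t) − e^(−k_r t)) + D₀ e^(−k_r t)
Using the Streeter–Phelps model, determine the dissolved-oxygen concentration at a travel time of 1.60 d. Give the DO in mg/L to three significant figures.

k_1 L₀/(k_r−k_1) = 0.236×12.5/(1.15−0.236) = 2.950/0.9140 = 3.228 mg/L.
e^(−k_1 t) = e^(−0.236×1.600) = 0.6855; e^(−k_r t) = e^(−1.15×1.600) = 0.1588.
D = 3.228 × (0.6855 − 0.1588) + 1.69 × 0.1588 = 1.700 + 0.2684 = 1.968 mg/L.
DO = C_s − D = 10.0 − 1.968 = 8.032 mg/L.

DO ≈ 8.03 mg/L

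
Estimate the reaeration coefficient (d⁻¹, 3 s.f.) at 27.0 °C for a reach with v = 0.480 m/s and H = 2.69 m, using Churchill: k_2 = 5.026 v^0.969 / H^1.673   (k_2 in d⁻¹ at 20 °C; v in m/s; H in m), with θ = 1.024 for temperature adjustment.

k_2(20) = 5.026 × 0.480^0.969 / 2.69^1.673 = 5.026 × 0.4910 / 5.236 = 0.4714 d⁻¹.
k_2(27.0) = 0.4714 × 1.024^(27.0−20) = 0.4714 × 1.181 = 0.5565 d⁻¹.

k_2 ≈ 0.557 d⁻¹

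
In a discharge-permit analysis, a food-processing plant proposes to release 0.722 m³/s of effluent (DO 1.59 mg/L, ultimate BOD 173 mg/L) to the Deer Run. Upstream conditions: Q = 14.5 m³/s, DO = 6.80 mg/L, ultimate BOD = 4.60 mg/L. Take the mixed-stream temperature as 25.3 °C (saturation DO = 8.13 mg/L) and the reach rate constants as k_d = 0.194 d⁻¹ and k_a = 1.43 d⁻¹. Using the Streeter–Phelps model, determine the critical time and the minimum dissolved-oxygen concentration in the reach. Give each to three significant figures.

t_c ≈ 0.321 d; minimum DO ≈ 6.53 mg/L

Mixed DO = (14.5×6.80 + 0.722×1.59)/(14.5+0.722) = 99.75/15.22 = 6.553 mg/L.
Mixed L₀ = (14.5×4.60 + 0.722×173)/(15.22) = 191.6/15.22 = 12.59 mg/L.
Initial deficit D₀ = C_s − DO₀ = 8.13 − 6.553 = 1.577 mg/L.
t_c = (1/1.236) ln[(1.43/0.194)(1 − 1.577×1.236/(0.194×12.59))] = 0.8091 × ln(1.487) = 0.3210 d.
D_c = (0.194/1.43) × 12.59 × e^(−0.194×0.3210) = 0.1357 × 12.59 × 0.9396 = 1.605 mg/L.
Minimum DO = 8.13 − 1.605 = 6.525 mg/L.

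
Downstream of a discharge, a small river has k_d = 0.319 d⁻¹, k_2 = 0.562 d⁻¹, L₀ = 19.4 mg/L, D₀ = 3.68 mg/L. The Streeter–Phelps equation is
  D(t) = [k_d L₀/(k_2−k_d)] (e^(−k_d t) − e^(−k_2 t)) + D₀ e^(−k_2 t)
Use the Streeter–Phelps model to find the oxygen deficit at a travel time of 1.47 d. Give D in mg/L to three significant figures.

D ≈ 6.40 mg/L

k_d L₀/(k_2−k_d) = 0.319×19.4/(0.562−0.319) = 6.189/0.2430 = 25.47 mg/L.
e^(−k_d t) = e^(−0.319×1.470) = 0.6257; e^(−k_2 t) = e^(−0.562×1.470) = 0.4377.
D = 25.47 × (0.6257 − 0.4377) + 3.68 × 0.4377 = 4.786 + 1.611 = 6.397 mg/L.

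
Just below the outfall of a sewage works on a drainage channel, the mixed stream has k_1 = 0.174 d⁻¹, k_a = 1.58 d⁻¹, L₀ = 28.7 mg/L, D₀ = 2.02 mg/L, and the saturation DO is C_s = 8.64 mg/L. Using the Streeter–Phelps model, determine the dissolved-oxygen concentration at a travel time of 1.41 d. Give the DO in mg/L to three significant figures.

k_1 L₀/(k_a−k_1) = 0.174×28.7/(1.58−0.174) = 4.994/1.406 = 3.552 mg/L.
e^(−k_1 t) = e^(−0.174×1.410) = 0.7824; e^(−k_a t) = e^(−1.58×1.410) = 0.1078.
D = 3.552 × (0.7824 − 0.1078) + 2.02 × 0.1078 = 2.396 + 0.2177 = 2.614 mg/L.
DO = C_s − D = 8.64 − 2.614 = 6.026 mg/L.

DO ≈ 6.03 mg/L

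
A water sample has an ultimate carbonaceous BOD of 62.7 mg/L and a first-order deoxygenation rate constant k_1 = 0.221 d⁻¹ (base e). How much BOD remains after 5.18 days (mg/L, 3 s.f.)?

L_t = L₀ e^(−k_1 t) = 62.7 × e^(−0.221×5.18) = 62.7 × 0.3183 = 19.96 mg/L.

L ≈ 20.0 mg/L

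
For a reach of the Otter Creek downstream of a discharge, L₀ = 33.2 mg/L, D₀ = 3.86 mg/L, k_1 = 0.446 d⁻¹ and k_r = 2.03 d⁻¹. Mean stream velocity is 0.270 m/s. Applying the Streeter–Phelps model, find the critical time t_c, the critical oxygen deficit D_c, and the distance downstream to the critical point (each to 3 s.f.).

t_c ≈ 0.621 d; D_c ≈ 5.53 mg/L; x_c ≈ 14.5 km

t_c = [1/(k_r−k_1)] ln[(k_r/k_1)(1 − D₀(k_r−k_1)/(k_1 L₀))]
= [1/(2.03−0.446)] ln[(2.03/0.446)(1 − 3.86×1.584/(0.446×33.2))]
= (1/1.584) ln[4.552 × 0.5871] = 0.6313 × ln(2.672) = 0.6313 × 0.9829 = 0.6205 d.
D_c = (k_1/k_r) L₀ e^(−k_1 t_c) = (0.446/2.03) × 33.2 × e^(−0.446×0.6205) = 0.2197 × 33.2 × 0.7582 = 5.531 mg/L.
x_c = v t_c = 0.270 m/s × 0.6205 d × 86400 s/d = 14480 m ≈ 14.5 km.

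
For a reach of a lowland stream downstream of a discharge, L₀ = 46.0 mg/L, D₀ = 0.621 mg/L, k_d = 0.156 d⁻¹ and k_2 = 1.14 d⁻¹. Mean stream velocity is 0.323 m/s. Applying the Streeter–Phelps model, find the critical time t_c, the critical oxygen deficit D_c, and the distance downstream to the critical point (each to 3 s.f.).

t_c ≈ 1.93 d; D_c ≈ 4.66 mg/L; x_c ≈ 53.9 km

With k_2/k_d = 7.308 and 1 − D₀(k_2−k_d)/(k_d L₀) = 0.9148,
t_c = ln(7.308 × 0.9148) / (1.14 − 0.156) = ln(6.685) / 0.9840 = 1.900/0.9840 = 1.931 d.
L(t_c) = L₀ e^(−k_d t_c) = 46.0 × 0.7399 = 34.04 mg/L, and at the critical point k_2 D_c = k_d L, so D_c = (0.156/1.14) × 34.04 = 4.658 mg/L.
x_c = v t_c = 0.323 m/s × 1.931 d × 86400 s/d = 53880 m ≈ 53.9 km.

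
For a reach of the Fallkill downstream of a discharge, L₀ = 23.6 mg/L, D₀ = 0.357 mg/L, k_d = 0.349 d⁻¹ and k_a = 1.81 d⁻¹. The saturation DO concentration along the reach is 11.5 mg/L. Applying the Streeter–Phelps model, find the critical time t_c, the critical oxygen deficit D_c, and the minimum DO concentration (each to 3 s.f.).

t_c = [1/(k_a−k_d)] ln[(k_a/k_d)(1 − D₀(k_a−k_d)/(k_d L₀))]
= [1/(1.81−0.349)] ln[(1.81/0.349)(1 − 0.357×1.461/(0.349×23.6))]
= (1/1.461) ln[5.186 × 0.9367] = 0.6845 × ln(4.858) = 0.6845 × 1.581 = 1.082 d.
L(t_c) = L₀ e^(−k_d t_c) = 23.6 × 0.6855 = 16.18 mg/L, and at the critical point k_a D_c = k_d L, so D_c = (0.349/1.81) × 16.18 = 3.119 mg/L.
Minimum DO = C_s − D_c = 11.5 − 3.119 = 8.381 mg/L.

t_c ≈ 1.08 d; D_c ≈ 3.12 mg/L; min DO ≈ 8.38 mg/L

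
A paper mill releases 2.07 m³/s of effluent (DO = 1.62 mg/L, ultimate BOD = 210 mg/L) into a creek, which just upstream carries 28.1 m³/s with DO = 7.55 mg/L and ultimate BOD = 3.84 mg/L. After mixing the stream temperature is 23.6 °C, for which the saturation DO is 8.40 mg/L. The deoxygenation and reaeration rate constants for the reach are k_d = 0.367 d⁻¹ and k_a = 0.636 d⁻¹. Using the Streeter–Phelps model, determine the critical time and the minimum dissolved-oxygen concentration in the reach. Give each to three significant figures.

t_c ≈ 1.85 d; minimum DO ≈ 3.13 mg/L

Mixed DO = (28.1×7.55 + 2.07×1.62)/(28.1+2.07) = 215.5/30.17 = 7.143 mg/L.
Mixed L₀ = (28.1×3.84 + 2.07×210)/(30.17) = 542.6/30.17 = 17.98 mg/L.
Initial deficit D₀ = C_s − DO₀ = 8.40 − 7.143 = 1.257 mg/L.
t_c = (1/0.2690) ln[(0.636/0.367)(1 − 1.257×0.2690/(0.367×17.98))] = 3.717 × ln(1.644) = 1.849 d.
D_c = (0.367/0.636) × 17.98 × e^(−0.367×1.849) = 0.5770 × 17.98 × 0.5074 = 5.266 mg/L.
Minimum DO = 8.40 − 5.266 = 3.134 mg/L.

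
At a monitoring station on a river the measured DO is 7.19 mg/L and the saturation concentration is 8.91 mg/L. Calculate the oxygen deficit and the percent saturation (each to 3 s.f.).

D = C_s − C = 8.91 − 7.19 = 1.72 mg/L.
% saturation = 7.19/8.91 × 100 = 80.7 %.

D ≈ 1.72 mg/L; 80.7 % saturation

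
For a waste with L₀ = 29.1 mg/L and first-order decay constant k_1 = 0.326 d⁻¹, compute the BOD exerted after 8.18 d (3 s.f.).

y_t = L₀(1 − e^(−k_1 t)) = 29.1 × (1 − e^(−0.326×8.18))
= 29.1 × (1 − 0.06948) = 29.1 × 0.9305 = 27.08 mg/L.

y ≈ 27.1 mg/L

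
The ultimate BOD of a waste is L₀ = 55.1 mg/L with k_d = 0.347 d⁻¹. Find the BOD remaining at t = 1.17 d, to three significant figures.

L ≈ 36.7 mg/L

L_t = L₀ e^(−k_d t) = 55.1 × e^(−0.347×1.17) = 55.1 × 0.6663 = 36.71 mg/L.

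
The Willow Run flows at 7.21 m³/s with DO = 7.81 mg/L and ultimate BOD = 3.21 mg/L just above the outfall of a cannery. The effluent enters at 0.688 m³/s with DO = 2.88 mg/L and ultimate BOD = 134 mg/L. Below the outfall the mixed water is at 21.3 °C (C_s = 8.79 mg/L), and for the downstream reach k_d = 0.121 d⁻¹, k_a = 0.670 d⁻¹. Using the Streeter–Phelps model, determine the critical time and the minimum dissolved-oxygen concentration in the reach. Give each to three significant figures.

Mixed DO = (7.21×7.81 + 0.688×2.88)/(7.21+0.688) = 58.29/7.898 = 7.381 mg/L.
Mixed L₀ = (7.21×3.21 + 0.688×134)/(7.898) = 115.3/7.898 = 14.60 mg/L.
Initial deficit D₀ = C_s − DO₀ = 8.79 − 7.381 = 1.409 mg/L.
t_c = (1/0.5490) ln[(0.670/0.121)(1 − 1.409×0.5490/(0.121×14.60))] = 1.821 × ln(3.112) = 2.068 d.
D_c = (0.121/0.670) × 14.60 × e^(−0.121×2.068) = 0.1806 × 14.60 × 0.7786 = 2.053 mg/L.
Minimum DO = 8.79 − 2.053 = 6.737 mg/L.

t_c ≈ 2.07 d; minimum DO ≈ 6.74 mg/L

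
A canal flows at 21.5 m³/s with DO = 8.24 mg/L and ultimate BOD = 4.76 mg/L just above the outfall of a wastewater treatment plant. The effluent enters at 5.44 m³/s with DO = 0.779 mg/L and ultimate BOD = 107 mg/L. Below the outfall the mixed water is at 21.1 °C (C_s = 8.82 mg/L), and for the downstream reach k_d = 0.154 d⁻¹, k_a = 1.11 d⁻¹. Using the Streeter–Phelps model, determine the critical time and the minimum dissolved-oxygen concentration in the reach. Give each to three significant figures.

Mixed DO = (21.5×8.24 + 5.44×0.779)/(21.5+5.44) = 181.4/26.94 = 6.733 mg/L.
Mixed L₀ = (21.5×4.76 + 5.44×107)/(26.94) = 684.4/26.94 = 25.41 mg/L.
Initial deficit D₀ = C_s − DO₀ = 8.82 − 6.733 = 2.087 mg/L.
t_c = (1/0.9560) ln[(1.11/0.154)(1 − 2.087×0.9560/(0.154×25.41))] = 1.046 × ln(3.533) = 1.320 d.
D_c = (0.154/1.11) × 25.41 × e^(−0.154×1.320) = 0.1387 × 25.41 × 0.8160 = 2.876 mg/L.
Minimum DO = 8.82 − 2.876 = 5.944 mg/L.

t_c ≈ 1.32 d; minimum DO ≈ 5.94 mg/L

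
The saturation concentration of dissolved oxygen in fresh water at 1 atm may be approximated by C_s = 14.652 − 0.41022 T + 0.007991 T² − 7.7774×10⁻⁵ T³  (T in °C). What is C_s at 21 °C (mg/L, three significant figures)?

C_s ≈ 8.84 mg/L

C_s = 14.652 − 0.41022×21 + 0.007991×21² − 7.7774×10⁻⁵×21³ = 8.841 mg/L.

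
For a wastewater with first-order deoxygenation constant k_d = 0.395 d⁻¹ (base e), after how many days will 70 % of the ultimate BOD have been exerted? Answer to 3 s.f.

t ≈ 3.05 d

y/L₀ = 1 − e^(−k_d t) = 0.70 ⇒ e^(−k_d t) = 0.300
t = −ln(0.300) / 0.395 = 1.204 / 0.395 = 3.048 d.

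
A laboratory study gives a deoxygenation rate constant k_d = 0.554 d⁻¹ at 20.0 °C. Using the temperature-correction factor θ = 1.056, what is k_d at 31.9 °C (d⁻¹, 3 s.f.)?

k_d ≈ 1.06 d⁻¹

k_d(T₂) = k_d(T₁) · θ^(T₂−T₁) = 0.554 × 1.056^(31.9−20.0)
= 0.554 × 1.056^11.9 = 0.554 × 1.912 = 1.060 d⁻¹.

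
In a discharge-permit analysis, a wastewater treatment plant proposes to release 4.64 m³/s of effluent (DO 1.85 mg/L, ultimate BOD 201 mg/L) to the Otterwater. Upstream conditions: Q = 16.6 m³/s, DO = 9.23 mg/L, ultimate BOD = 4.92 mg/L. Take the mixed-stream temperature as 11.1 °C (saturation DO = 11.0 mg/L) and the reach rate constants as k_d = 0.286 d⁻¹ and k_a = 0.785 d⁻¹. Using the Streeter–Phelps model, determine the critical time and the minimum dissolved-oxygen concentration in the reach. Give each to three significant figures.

Mixed DO = (16.6×9.23 + 4.64×1.85)/(16.6+4.64) = 161.8/21.24 = 7.618 mg/L.
Mixed L₀ = (16.6×4.92 + 4.64×201)/(21.24) = 1014/21.24 = 47.75 mg/L.
Initial deficit D₀ = C_s − DO₀ = 11.0 − 7.618 = 3.382 mg/L.
t_c = (1/0.4990) ln[(0.785/0.286)(1 − 3.382×0.4990/(0.286×47.75))] = 2.004 × ln(2.406) = 1.759 d.
D_c = (0.286/0.785) × 47.75 × e^(−0.286×1.759) = 0.3643 × 47.75 × 0.6047 = 10.52 mg/L.
Minimum DO = 11.0 − 10.52 = 0.4799 mg/L.

t_c ≈ 1.76 d; minimum DO ≈ 0.480 mg/L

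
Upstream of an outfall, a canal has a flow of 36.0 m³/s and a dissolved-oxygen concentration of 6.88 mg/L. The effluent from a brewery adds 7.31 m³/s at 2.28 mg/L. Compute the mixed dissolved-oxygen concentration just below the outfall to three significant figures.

6.10 mg/L

Flow-weighted mixing: C = (Q_r C_r + Q_w C_w)/(Q_r + Q_w)
= (36.0×6.88 + 7.31×2.28)/(36.0 + 7.31) = 264.3/43.31 = 6.104 mg/L.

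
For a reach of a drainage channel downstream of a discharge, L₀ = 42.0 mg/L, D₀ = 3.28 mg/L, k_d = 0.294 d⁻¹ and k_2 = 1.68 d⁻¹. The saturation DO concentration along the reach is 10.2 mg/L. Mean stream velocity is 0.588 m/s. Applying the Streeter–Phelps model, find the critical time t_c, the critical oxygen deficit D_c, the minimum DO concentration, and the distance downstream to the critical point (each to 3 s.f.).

With k_2/k_d = 5.714 and 1 − D₀(k_2−k_d)/(k_d L₀) = 0.6318,
t_c = ln(5.714 × 0.6318) / (1.68 − 0.294) = ln(3.610) / 1.386 = 1.284/1.386 = 0.9263 d.
L(t_c) = L₀ e^(−k_d t_c) = 42.0 × 0.7616 = 31.99 mg/L, and at the critical point k_2 D_c = k_d L, so D_c = (0.294/1.68) × 31.99 = 5.598 mg/L.
Minimum DO = C_s − D_c = 10.2 − 5.598 = 4.602 mg/L.
x_c = v t_c = 0.588 m/s × 0.9263 d × 86400 s/d = 47060 m ≈ 47.1 km.

t_c ≈ 0.926 d; D_c ≈ 5.60 mg/L; min DO ≈ 4.60 mg/L; x_c ≈ 47.1 km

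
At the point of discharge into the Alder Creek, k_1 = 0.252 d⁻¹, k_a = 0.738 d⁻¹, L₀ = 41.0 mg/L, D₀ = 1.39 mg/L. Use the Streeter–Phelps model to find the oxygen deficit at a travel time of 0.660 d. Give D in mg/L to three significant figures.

k_1 L₀/(k_a−k_1) = 0.252×41.0/(0.738−0.252) = 10.33/0.4860 = 21.26 mg/L.
e^(−k_1 t) = e^(−0.252×0.6600) = 0.8468; e^(−k_a t) = e^(−0.738×0.6600) = 0.6144.
D = 21.26 × (0.8468 − 0.6144) + 1.39 × 0.6144 = 4.940 + 0.8540 = 5.794 mg/L.

D ≈ 5.79 mg/L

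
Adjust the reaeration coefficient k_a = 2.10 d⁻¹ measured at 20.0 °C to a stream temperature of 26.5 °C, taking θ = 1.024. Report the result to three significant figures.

k_a ≈ 2.45 d⁻¹

k_a(T₂) = k_a(T₁) · θ^(T₂−T₁) = 2.10 × 1.024^(26.5−20.0)
= 2.10 × 1.024^6.50 = 2.10 × 1.167 = 2.450 d⁻¹.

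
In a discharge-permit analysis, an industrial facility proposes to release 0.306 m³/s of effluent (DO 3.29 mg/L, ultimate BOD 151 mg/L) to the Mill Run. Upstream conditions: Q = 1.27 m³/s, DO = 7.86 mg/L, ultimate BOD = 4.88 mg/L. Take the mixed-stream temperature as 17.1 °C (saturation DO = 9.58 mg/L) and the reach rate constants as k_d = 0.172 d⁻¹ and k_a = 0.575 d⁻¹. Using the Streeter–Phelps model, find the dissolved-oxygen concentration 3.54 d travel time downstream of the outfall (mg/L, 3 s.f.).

Mixed DO = (1.27×7.86 + 0.306×3.29)/(1.27+0.306) = 10.99/1.576 = 6.973 mg/L.
Mixed L₀ = (1.27×4.88 + 0.306×151)/(1.576) = 52.40/1.576 = 33.25 mg/L.
Initial deficit D₀ = C_s − DO₀ = 9.58 − 6.973 = 2.607 mg/L.
D(3.54) = [0.172×33.25/(0.575−0.172)](e^(−0.172×3.54) − e^(−0.575×3.54)) + 2.607 e^(−0.575×3.54)
= 14.19 × (0.5440 − 0.1306) + 2.607 × 0.1306 = 6.207 mg/L.
DO = 9.58 − 6.207 = 3.373 mg/L.

DO ≈ 3.37 mg/L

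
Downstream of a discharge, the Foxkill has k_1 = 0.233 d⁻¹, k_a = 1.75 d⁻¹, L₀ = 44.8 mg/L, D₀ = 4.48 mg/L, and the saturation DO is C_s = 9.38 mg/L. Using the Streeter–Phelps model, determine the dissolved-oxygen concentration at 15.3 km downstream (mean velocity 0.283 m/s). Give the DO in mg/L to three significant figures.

DO ≈ 4.24 mg/L

Travel time t = x/v = 15.3 km / (0.283 m/s) = 15300 m / 0.283 m/s = 54060 s = 0.6257 d.
k_1 L₀/(k_a−k_1) = 0.233×44.8/(1.75−0.233) = 10.44/1.517 = 6.881 mg/L.
e^(−k_1 t) = e^(−0.233×0.6257) = 0.8643; e^(−k_a t) = e^(−1.75×0.6257) = 0.3345.
D = 6.881 × (0.8643 − 0.3345) + 4.48 × 0.3345 = 3.646 + 1.499 = 5.144 mg/L.
DO = C_s − D = 9.38 − 5.144 = 4.236 mg/L.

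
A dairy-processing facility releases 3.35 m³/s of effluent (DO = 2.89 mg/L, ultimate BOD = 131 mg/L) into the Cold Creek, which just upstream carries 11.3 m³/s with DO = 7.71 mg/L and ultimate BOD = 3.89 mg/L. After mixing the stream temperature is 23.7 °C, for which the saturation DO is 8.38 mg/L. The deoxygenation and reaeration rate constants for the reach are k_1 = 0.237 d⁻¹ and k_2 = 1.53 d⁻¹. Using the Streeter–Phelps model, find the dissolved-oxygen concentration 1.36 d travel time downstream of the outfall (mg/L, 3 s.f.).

DO ≈ 4.54 mg/L

Mixed DO = (11.3×7.71 + 3.35×2.89)/(11.3+3.35) = 96.80/14.65 = 6.608 mg/L.
Mixed L₀ = (11.3×3.89 + 3.35×131)/(14.65) = 482.8/14.65 = 32.96 mg/L.
Initial deficit D₀ = C_s − DO₀ = 8.38 − 6.608 = 1.772 mg/L.
D(1.36) = [0.237×32.96/(1.53−0.237)](e^(−0.237×1.36) − e^(−1.53×1.36)) + 1.772 e^(−1.53×1.36)
= 6.041 × (0.7245 − 0.1248) + 1.772 × 0.1248 = 3.843 mg/L.
DO = 8.38 − 3.843 = 4.537 mg/L.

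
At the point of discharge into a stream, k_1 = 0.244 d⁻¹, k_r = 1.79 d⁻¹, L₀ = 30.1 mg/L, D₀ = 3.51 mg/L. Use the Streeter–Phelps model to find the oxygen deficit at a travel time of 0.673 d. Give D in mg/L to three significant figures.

k_1 L₀/(k_r−k_1) = 0.244×30.1/(1.79−0.244) = 7.344/1.546 = 4.751 mg/L.
e^(−k_1 t) = e^(−0.244×0.6730) = 0.8486; e^(−k_r t) = e^(−1.79×0.6730) = 0.2998.
D = 4.751 × (0.8486 − 0.2998) + 3.51 × 0.2998 = 2.607 + 1.052 = 3.659 mg/L.

D ≈ 3.66 mg/L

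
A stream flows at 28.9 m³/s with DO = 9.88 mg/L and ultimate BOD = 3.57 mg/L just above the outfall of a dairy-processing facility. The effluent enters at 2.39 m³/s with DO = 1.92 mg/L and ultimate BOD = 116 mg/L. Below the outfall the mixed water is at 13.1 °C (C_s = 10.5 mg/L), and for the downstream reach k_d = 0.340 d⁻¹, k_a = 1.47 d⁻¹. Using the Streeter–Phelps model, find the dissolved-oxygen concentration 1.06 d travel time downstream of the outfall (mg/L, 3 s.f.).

Mixed DO = (28.9×9.88 + 2.39×1.92)/(28.9+2.39) = 290.1/31.29 = 9.272 mg/L.
Mixed L₀ = (28.9×3.57 + 2.39×116)/(31.29) = 380.4/31.29 = 12.16 mg/L.
Initial deficit D₀ = C_s − DO₀ = 10.5 − 9.272 = 1.228 mg/L.
D(1.06) = [0.340×12.16/(1.47−0.340)](e^(−0.340×1.06) − e^(−1.47×1.06)) + 1.228 e^(−1.47×1.06)
= 3.658 × (0.6974 − 0.2105) + 1.228 × 0.2105 = 2.040 mg/L.
DO = 10.5 − 2.040 = 8.460 mg/L.

DO ≈ 8.46 mg/L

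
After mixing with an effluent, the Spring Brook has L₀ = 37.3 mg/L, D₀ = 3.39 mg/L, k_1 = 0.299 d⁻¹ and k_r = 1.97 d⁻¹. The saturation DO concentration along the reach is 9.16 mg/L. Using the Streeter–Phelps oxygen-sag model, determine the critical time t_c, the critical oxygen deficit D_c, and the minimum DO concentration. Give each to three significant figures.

With k_r/k_1 = 6.589 and 1 − D₀(k_r−k_1)/(k_1 L₀) = 0.4921,
t_c = ln(6.589 × 0.4921) / (1.97 − 0.299) = ln(3.242) / 1.671 = 1.176/1.671 = 0.7039 d.
L(t_c) = L₀ e^(−k_1 t_c) = 37.3 × 0.8102 = 30.22 mg/L, and at the critical point k_r D_c = k_1 L, so D_c = (0.299/1.97) × 30.22 = 4.587 mg/L.
Minimum DO = C_s − D_c = 9.16 − 4.587 = 4.573 mg/L.

t_c ≈ 0.704 d; D_c ≈ 4.59 mg/L; min DO ≈ 4.57 mg/L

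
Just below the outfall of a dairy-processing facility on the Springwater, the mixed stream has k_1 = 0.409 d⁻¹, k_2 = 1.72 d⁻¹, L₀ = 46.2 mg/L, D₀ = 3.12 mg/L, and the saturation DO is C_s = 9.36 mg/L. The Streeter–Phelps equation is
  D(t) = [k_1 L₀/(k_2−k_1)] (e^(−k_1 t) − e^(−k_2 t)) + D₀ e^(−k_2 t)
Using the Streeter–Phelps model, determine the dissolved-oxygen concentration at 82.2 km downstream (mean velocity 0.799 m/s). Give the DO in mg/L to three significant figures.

DO ≈ 1.96 mg/L

Travel time t = x/v = 82.2 km / (0.799 m/s) = 82200 m / 0.799 m/s = 102900 s = 1.191 d.
k_1 L₀/(k_2−k_1) = 0.409×46.2/(1.72−0.409) = 18.90/1.311 = 14.41 mg/L.
e^(−k_1 t) = e^(−0.409×1.191) = 0.6145; e^(−k_2 t) = e^(−1.72×1.191) = 0.1290.
D = 14.41 × (0.6145 − 0.1290) + 3.12 × 0.1290 = 6.997 + 0.4024 = 7.400 mg/L.
DO = C_s − D = 9.36 − 7.400 = 1.960 mg/L.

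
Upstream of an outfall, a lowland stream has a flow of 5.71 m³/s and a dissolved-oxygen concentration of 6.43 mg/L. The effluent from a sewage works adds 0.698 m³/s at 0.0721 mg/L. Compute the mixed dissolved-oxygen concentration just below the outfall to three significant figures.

5.74 mg/L

Flow-weighted mixing: C = (Q_r C_r + Q_w C_w)/(Q_r + Q_w)
= (5.71×6.43 + 0.698×0.0721)/(5.71 + 0.698) = 36.77/6.408 = 5.737 mg/L.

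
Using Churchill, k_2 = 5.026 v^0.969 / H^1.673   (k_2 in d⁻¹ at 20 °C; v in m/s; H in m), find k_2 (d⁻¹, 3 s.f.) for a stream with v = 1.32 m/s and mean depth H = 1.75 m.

k_2 ≈ 2.58 d⁻¹

k_2 = 5.026 × 1.32^0.969 / 1.75^1.673 = 5.026 × 1.309 / 2.550 = 2.579 d⁻¹.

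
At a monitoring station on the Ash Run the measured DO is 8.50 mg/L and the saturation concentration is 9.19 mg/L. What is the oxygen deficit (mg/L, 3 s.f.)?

D ≈ 0.690 mg/L

D = C_s − C = 9.19 − 8.50 = 0.690 mg/L.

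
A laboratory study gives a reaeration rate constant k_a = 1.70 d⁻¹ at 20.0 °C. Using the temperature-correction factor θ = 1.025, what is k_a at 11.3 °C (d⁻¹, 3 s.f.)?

k_a ≈ 1.37 d⁻¹

k_a(T₂) = k_a(T₁) · θ^(T₂−T₁) = 1.70 × 1.025^(11.3−20.0)
= 1.70 × 1.025^-8.70 = 1.70 × 0.8067 = 1.371 d⁻¹.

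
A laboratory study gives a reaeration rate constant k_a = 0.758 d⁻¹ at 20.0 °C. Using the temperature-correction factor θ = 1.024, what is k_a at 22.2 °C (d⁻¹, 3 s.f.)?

k_a ≈ 0.799 d⁻¹

k_a(T₂) = k_a(T₁) · θ^(T₂−T₁) = 0.758 × 1.024^(22.2−20.0)
= 0.758 × 1.024^2.20 = 0.758 × 1.054 = 0.7986 d⁻¹.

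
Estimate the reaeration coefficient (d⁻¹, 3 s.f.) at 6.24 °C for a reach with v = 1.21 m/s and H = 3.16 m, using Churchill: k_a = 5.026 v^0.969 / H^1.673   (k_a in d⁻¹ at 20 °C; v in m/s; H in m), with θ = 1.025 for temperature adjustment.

k_a(20) = 5.026 × 1.21^0.969 / 3.16^1.673 = 5.026 × 1.203 / 6.855 = 0.8820 d⁻¹.
k_a(6.24) = 0.8820 × 1.025^(6.24−20) = 0.8820 × 0.7119 = 0.6279 d⁻¹.

k_a ≈ 0.628 d⁻¹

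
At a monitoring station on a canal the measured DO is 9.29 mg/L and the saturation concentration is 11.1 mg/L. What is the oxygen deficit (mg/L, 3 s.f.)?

D ≈ 1.81 mg/L

D = C_s − C = 11.1 − 9.29 = 1.81 mg/L.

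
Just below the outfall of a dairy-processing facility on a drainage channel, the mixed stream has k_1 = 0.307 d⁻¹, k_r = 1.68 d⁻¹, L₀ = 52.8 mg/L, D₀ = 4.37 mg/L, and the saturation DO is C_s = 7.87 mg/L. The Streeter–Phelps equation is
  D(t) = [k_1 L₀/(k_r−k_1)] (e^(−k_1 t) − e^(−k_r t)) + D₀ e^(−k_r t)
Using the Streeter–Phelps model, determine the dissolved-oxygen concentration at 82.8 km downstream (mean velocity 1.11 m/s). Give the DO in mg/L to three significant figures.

DO ≈ 0.556 mg/L

Travel time t = x/v = 82.8 km / (1.11 m/s) = 82800 m / 1.11 m/s = 74590 s = 0.8634 d.
k_1 L₀/(k_r−k_1) = 0.307×52.8/(1.68−0.307) = 16.21/1.373 = 11.81 mg/L.
e^(−k_1 t) = e^(−0.307×0.8634) = 0.7672; e^(−k_r t) = e^(−1.68×0.8634) = 0.2345.
D = 11.81 × (0.7672 − 0.2345) + 4.37 × 0.2345 = 6.289 + 1.025 = 7.314 mg/L.
DO = C_s − D = 7.87 − 7.314 = 0.5563 mg/L.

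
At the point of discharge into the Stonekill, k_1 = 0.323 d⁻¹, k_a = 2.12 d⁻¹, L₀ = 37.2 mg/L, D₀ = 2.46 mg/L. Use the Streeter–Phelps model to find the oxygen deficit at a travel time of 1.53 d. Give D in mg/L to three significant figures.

k_1 L₀/(k_a−k_1) = 0.323×37.2/(2.12−0.323) = 12.02/1.797 = 6.686 mg/L.
e^(−k_1 t) = e^(−0.323×1.530) = 0.6101; e^(−k_a t) = e^(−2.12×1.530) = 0.03902.
D = 6.686 × (0.6101 − 0.03902) + 2.46 × 0.03902 = 3.818 + 0.09600 = 3.914 mg/L.

D ≈ 3.91 mg/L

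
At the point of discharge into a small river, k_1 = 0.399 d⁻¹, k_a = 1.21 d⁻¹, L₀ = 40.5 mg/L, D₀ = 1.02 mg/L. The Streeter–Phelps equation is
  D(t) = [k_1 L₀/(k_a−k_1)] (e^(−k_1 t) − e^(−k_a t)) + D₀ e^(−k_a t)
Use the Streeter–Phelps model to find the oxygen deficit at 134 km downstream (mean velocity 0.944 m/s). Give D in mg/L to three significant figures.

D ≈ 7.76 mg/L

Travel time t = x/v = 134 km / (0.944 m/s) = 134000 m / 0.944 m/s = 141900 s = 1.643 d.
k_1 L₀/(k_a−k_1) = 0.399×40.5/(1.21−0.399) = 16.16/0.8110 = 19.93 mg/L.
e^(−k_1 t) = e^(−0.399×1.643) = 0.5192; e^(−k_a t) = e^(−1.21×1.643) = 0.1370.
D = 19.93 × (0.5192 − 0.1370) + 1.02 × 0.1370 = 7.615 + 0.1397 = 7.755 mg/L.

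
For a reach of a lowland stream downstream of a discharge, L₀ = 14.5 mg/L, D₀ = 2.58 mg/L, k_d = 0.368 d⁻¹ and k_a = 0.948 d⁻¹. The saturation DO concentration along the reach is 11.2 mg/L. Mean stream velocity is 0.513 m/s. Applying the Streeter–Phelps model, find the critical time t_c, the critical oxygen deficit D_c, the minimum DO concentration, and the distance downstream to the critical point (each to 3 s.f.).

At the critical point dD/dt = 0, so k_d L₀ e^(−k_d t) = k_a D. Substituting D(t) from the Streeter–Phelps equation and solving for t gives
t_c = ln[(k_a/k_d)(1 − D₀(k_a−k_d)/(k_d L₀))] / (k_a−k_d).
Here k_a−k_d = 0.5800 d⁻¹ and 1 − D₀(k_a−k_d)/(k_d L₀) = 1 − 2.58×0.5800/(0.368×14.5) = 0.7196, so
t_c = ln(2.576 × 0.7196) / 0.5800 = 0.6172 / 0.5800 = 1.064 d.
L(t_c) = L₀ e^(−k_d t_c) = 14.5 × 0.6760 = 9.802 mg/L, and at the critical point k_a D_c = k_d L, so D_c = (0.368/0.948) × 9.802 = 3.805 mg/L.
Minimum DO = C_s − D_c = 11.2 − 3.805 = 7.395 mg/L.
x_c = v t_c = 0.513 m/s × 1.064 d × 86400 s/d = 47160 m ≈ 47.2 km.

t_c ≈ 1.06 d; D_c ≈ 3.80 mg/L; min DO ≈ 7.40 mg/L; x_c ≈ 47.2 km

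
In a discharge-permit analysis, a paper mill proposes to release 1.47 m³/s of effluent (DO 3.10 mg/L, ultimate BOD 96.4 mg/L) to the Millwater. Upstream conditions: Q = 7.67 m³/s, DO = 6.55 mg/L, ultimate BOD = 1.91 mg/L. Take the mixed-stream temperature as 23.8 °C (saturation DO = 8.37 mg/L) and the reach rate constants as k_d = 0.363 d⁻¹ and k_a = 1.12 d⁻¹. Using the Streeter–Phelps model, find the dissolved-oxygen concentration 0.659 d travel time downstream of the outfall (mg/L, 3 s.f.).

DO ≈ 4.70 mg/L

Mixed DO = (7.67×6.55 + 1.47×3.10)/(7.67+1.47) = 54.80/9.140 = 5.995 mg/L.
Mixed L₀ = (7.67×1.91 + 1.47×96.4)/(9.140) = 156.4/9.140 = 17.11 mg/L.
Initial deficit D₀ = C_s − DO₀ = 8.37 − 5.995 = 2.375 mg/L.
D(0.659) = [0.363×17.11/(1.12−0.363)](e^(−0.363×0.659) − e^(−1.12×0.659)) + 2.375 e^(−1.12×0.659)
= 8.203 × (0.7872 − 0.4780) + 2.375 × 0.4780 = 3.672 mg/L.
DO = 8.37 − 3.672 = 4.698 mg/L.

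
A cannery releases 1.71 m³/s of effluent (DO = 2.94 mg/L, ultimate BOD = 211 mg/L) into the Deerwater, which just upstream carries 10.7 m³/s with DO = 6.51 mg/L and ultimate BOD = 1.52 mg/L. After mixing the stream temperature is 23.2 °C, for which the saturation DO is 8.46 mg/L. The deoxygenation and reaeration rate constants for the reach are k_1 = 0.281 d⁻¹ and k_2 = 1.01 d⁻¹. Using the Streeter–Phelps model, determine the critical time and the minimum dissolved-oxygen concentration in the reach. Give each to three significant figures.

Mixed DO = (10.7×6.51 + 1.71×2.94)/(10.7+1.71) = 74.68/12.41 = 6.018 mg/L.
Mixed L₀ = (10.7×1.52 + 1.71×211)/(12.41) = 377.1/12.41 = 30.38 mg/L.
Initial deficit D₀ = C_s − DO₀ = 8.46 − 6.018 = 2.442 mg/L.
t_c = (1/0.7290) ln[(1.01/0.281)(1 − 2.442×0.7290/(0.281×30.38))] = 1.372 × ln(2.845) = 1.434 d.
D_c = (0.281/1.01) × 30.38 × e^(−0.281×1.434) = 0.2782 × 30.38 × 0.6683 = 5.650 mg/L.
Minimum DO = 8.46 − 5.650 = 2.810 mg/L.

t_c ≈ 1.43 d; minimum DO ≈ 2.81 mg/L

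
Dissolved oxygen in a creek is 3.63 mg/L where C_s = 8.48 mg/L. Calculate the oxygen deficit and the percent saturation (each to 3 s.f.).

D ≈ 4.85 mg/L; 42.8 % saturation

D = C_s − C = 8.48 − 3.63 = 4.85 mg/L.
% saturation = 3.63/8.48 × 100 = 42.8 %.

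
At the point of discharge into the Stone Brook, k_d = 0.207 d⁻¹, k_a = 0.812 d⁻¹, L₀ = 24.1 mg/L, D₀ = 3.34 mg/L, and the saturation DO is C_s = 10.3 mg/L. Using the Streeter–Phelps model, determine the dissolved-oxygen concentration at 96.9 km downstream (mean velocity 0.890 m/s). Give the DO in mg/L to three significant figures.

Travel time t = x/v = 96.9 km / (0.890 m/s) = 96900 m / 0.890 m/s = 108900 s = 1.260 d.
k_d L₀/(k_a−k_d) = 0.207×24.1/(0.812−0.207) = 4.989/0.6050 = 8.246 mg/L.
e^(−k_d t) = e^(−0.207×1.260) = 0.7704; e^(−k_a t) = e^(−0.812×1.260) = 0.3594.
D = 8.246 × (0.7704 − 0.3594) + 3.34 × 0.3594 = 3.389 + 1.200 = 4.589 mg/L.
DO = C_s − D = 10.3 − 4.589 = 5.711 mg/L.

DO ≈ 5.71 mg/L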